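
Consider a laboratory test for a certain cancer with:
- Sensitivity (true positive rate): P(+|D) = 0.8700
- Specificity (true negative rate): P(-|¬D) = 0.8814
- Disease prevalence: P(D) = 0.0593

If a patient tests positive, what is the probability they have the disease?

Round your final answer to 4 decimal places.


Let D = has disease, + = positive test

Given:
- P(D) = 0.0593 (prevalence)
- P(+|D) = 0.8700 (sensitivity)
- P(-|¬D) = 0.8814 (specificity)
- P(+|¬D) = 0.1186 (false positive rate = 1 - specificity)

Step 1: Find P(+)
P(+) = P(+|D)P(D) + P(+|¬D)P(¬D)
     = 0.8700 × 0.0593 + 0.1186 × 0.9407
     = 0.05159100 + 0.11156702
     = 0.16315802

Step 2: Apply Bayes' theorem for P(D|+)
P(D|+) = P(+|D)P(D) / P(+)
       = 0.05159100 / 0.16315802
       = 0.3162


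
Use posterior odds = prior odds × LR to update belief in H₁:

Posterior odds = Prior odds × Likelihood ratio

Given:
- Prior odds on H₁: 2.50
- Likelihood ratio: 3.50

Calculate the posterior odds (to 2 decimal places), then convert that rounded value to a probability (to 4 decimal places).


Step 1: Calculate posterior odds
Posterior odds = Prior odds × LR
               = 2.50 × 3.50
               = 8.75

Step 2: Convert to probability
P(H₁|E) = Posterior odds / (1 + Posterior odds)
       = 8.75 / (1 + 8.75)
       = 8.75 / 9.75
       = 0.8974

The evidence increased P(H₁) from 0.7143 to 0.8974.


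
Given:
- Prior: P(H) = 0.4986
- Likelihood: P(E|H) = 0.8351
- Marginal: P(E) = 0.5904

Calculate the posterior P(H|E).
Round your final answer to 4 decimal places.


Using Bayes' theorem:

P(H|E) = P(E|H) × P(H) / P(E)
       = 0.8351 × 0.4986 / 0.5904
       = 0.41638086 / 0.5904
       = 0.7053

The evidence strengthens our belief in H.
Prior: 0.4986 → Posterior: 0.7053


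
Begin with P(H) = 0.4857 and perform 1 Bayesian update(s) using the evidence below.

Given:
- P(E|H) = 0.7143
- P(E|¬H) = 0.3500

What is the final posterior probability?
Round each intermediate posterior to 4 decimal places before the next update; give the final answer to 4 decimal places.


Sequential Bayesian updating:

Initial prior: P(H) = 0.4857

Update 1:
  P(E) = 0.7143 × 0.4857 + 0.3500 × 0.5143 = 0.34693551 + 0.18000500 = 0.52694051
  P(H|E) = 0.34693551 / 0.52694051 = 0.6584

Final posterior: 0.6584


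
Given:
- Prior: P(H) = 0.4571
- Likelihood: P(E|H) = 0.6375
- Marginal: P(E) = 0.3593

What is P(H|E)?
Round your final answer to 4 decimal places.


Using Bayes' theorem:

P(H|E) = P(E|H) × P(H) / P(E)
       = 0.6375 × 0.4571 / 0.3593
       = 0.29140125 / 0.3593
       = 0.8110

The evidence strengthens our belief in H.
Prior: 0.4571 → Posterior: 0.8110


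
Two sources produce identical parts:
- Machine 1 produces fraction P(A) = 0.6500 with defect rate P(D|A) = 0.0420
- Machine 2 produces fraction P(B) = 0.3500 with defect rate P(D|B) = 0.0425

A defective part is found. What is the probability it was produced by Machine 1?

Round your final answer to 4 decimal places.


Let A = from Machine 1, D = defective

Given:
- P(A) = 0.6500, P(B) = 0.3500
- P(D|A) = 0.0420, P(D|B) = 0.0425

Step 1: Find P(D)
P(D) = P(D|A)P(A) + P(D|B)P(B)
     = 0.0420 × 0.6500 + 0.0425 × 0.3500
     = 0.02730000 + 0.01487500
     = 0.04217500

Step 2: Apply Bayes' theorem
P(A|D) = P(D|A)P(A) / P(D)
       = 0.02730000 / 0.04217500
       = 0.6473


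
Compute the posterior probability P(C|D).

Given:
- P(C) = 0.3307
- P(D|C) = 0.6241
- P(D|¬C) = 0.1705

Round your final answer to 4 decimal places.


Bayes' theorem: P(C|D) = P(D|C) × P(C) / P(D)

Step 1: Calculate P(D) using law of total probability
P(D) = P(D|C)P(C) + P(D|¬C)P(¬C)
     = 0.6241 × 0.3307 + 0.1705 × 0.6693
     = 0.20638987 + 0.11411565
     = 0.32050552

Step 2: Apply Bayes' theorem
P(C|D) = P(D|C) × P(C) / P(D)
       = 0.20638987 / 0.32050552
       = 0.6440


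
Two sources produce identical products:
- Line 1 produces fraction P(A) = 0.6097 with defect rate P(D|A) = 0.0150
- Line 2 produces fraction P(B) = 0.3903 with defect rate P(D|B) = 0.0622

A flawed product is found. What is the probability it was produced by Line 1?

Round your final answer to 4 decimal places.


Let A = from Line 1, D = flawed

Given:
- P(A) = 0.6097, P(B) = 0.3903
- P(D|A) = 0.0150, P(D|B) = 0.0622

Step 1: Find P(D)
P(D) = P(D|A)P(A) + P(D|B)P(B)
     = 0.0150 × 0.6097 + 0.0622 × 0.3903
     = 0.00914550 + 0.02427666
     = 0.03342216

Step 2: Apply Bayes' theorem
P(A|D) = P(D|A)P(A) / P(D)
       = 0.00914550 / 0.03342216
       = 0.2736


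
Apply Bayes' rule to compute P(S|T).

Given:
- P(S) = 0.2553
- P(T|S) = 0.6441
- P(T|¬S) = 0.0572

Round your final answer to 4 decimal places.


Bayes' theorem: P(S|T) = P(T|S) × P(S) / P(T)

Step 1: Calculate P(T) using law of total probability
P(T) = P(T|S)P(S) + P(T|¬S)P(¬S)
     = 0.6441 × 0.2553 + 0.0572 × 0.7447
     = 0.16443873 + 0.04259684
     = 0.20703557

Step 2: Apply Bayes' theorem
P(S|T) = P(T|S) × P(S) / P(T)
       = 0.16443873 / 0.20703557
       = 0.7943


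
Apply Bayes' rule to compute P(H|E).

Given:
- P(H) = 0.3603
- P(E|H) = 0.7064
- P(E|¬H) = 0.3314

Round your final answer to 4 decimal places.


Bayes' theorem: P(H|E) = P(E|H) × P(H) / P(E)

Step 1: Calculate P(E) using law of total probability
P(E) = P(E|H)P(H) + P(E|¬H)P(¬H)
     = 0.7064 × 0.3603 + 0.3314 × 0.6397
     = 0.25451592 + 0.21199658
     = 0.46651250

Step 2: Apply Bayes' theorem
P(H|E) = P(E|H) × P(H) / P(E)
       = 0.25451592 / 0.46651250
       = 0.5456


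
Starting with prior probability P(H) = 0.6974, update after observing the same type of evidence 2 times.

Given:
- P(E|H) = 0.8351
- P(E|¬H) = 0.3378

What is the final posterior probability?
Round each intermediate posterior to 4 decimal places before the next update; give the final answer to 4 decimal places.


Sequential Bayesian updating:

Initial prior: P(H) = 0.6974

Update 1:
  P(E) = 0.8351 × 0.6974 + 0.3378 × 0.3026 = 0.58239874 + 0.10221828 = 0.68461702
  P(H|E) = 0.58239874 / 0.68461702 = 0.8507

Update 2:
  P(E) = 0.8351 × 0.8507 + 0.3378 × 0.1493 = 0.71041957 + 0.05043354 = 0.76085311
  P(H|E) = 0.71041957 / 0.76085311 = 0.9337

Final posterior: 0.9337


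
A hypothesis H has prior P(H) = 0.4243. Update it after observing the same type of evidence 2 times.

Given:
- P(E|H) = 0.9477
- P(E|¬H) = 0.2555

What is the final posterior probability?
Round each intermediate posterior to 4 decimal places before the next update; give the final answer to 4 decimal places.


Sequential Bayesian updating:

Initial prior: P(H) = 0.4243

Update 1:
  P(E) = 0.9477 × 0.4243 + 0.2555 × 0.5757 = 0.40210911 + 0.14709135 = 0.54920046
  P(H|E) = 0.40210911 / 0.54920046 = 0.7322

Update 2:
  P(E) = 0.9477 × 0.7322 + 0.2555 × 0.2678 = 0.69390594 + 0.06842290 = 0.76232884
  P(H|E) = 0.69390594 / 0.76232884 = 0.9102

Final posterior: 0.9102


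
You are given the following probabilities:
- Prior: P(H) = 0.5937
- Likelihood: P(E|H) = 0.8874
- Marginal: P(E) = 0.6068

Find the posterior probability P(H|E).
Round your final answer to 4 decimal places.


Using Bayes' theorem:

P(H|E) = P(E|H) × P(H) / P(E)
       = 0.8874 × 0.5937 / 0.6068
       = 0.52684938 / 0.6068
       = 0.8682

The evidence strengthens our belief in H.
Prior: 0.5937 → Posterior: 0.8682


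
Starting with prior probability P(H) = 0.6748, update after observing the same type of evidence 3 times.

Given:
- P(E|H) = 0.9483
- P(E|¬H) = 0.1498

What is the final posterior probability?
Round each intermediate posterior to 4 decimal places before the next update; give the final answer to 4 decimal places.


Sequential Bayesian updating:

Initial prior: P(H) = 0.6748

Update 1:
  P(E) = 0.9483 × 0.6748 + 0.1498 × 0.3252 = 0.63991284 + 0.04871496 = 0.68862780
  P(H|E) = 0.63991284 / 0.68862780 = 0.9293

Update 2:
  P(E) = 0.9483 × 0.9293 + 0.1498 × 0.0707 = 0.88125519 + 0.01059086 = 0.89184605
  P(H|E) = 0.88125519 / 0.89184605 = 0.9881

Update 3:
  P(E) = 0.9483 × 0.9881 + 0.1498 × 0.0119 = 0.93701523 + 0.00178262 = 0.93879785
  P(H|E) = 0.93701523 / 0.93879785 = 0.9981

Final posterior: 0.9981


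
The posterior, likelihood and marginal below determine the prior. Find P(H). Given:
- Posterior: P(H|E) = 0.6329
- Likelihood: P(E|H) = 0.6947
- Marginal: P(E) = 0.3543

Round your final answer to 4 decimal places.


From Bayes' theorem: P(H|E) = P(E|H) × P(H) / P(E)

Rearranging for P(H):
P(H) = P(H|E) × P(E) / P(E|H)
     = 0.6329 × 0.3543 / 0.6947
     = 0.22423647 / 0.6947
     = 0.3228


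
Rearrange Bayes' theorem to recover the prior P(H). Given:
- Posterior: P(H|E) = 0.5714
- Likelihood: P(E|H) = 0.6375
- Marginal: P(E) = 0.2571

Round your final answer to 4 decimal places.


From Bayes' theorem: P(H|E) = P(E|H) × P(H) / P(E)

Rearranging for P(H):
P(H) = P(H|E) × P(E) / P(E|H)
     = 0.5714 × 0.2571 / 0.6375
     = 0.14690694 / 0.6375
     = 0.2304


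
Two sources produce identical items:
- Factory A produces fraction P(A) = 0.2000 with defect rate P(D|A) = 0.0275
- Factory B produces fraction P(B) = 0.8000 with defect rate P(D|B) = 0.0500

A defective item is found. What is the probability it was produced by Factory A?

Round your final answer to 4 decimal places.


Let A = from Factory A, D = defective

Given:
- P(A) = 0.2000, P(B) = 0.8000
- P(D|A) = 0.0275, P(D|B) = 0.0500

Step 1: Find P(D)
P(D) = P(D|A)P(A) + P(D|B)P(B)
     = 0.0275 × 0.2000 + 0.0500 × 0.8000
     = 0.00550000 + 0.04000000
     = 0.04550000

Step 2: Apply Bayes' theorem
P(A|D) = P(D|A)P(A) / P(D)
       = 0.00550000 / 0.04550000
       = 0.1209


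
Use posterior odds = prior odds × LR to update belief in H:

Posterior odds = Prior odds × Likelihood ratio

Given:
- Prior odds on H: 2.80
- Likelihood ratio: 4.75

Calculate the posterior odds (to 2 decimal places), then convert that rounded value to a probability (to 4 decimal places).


Step 1: Calculate posterior odds
Posterior odds = Prior odds × LR
               = 2.80 × 4.75
               = 13.30

Step 2: Convert to probability
P(H|E) = Posterior odds / (1 + Posterior odds)
       = 13.30 / (1 + 13.30)
       = 13.30 / 14.30
       = 0.9301

The evidence increased P(H) from 0.7368 to 0.9301.


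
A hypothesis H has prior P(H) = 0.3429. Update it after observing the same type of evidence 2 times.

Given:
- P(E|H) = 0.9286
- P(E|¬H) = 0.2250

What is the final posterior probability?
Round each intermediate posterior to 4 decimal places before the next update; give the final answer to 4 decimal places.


Sequential Bayesian updating:

Initial prior: P(H) = 0.3429

Update 1:
  P(E) = 0.9286 × 0.3429 + 0.2250 × 0.6571 = 0.31841694 + 0.14784750 = 0.46626444
  P(H|E) = 0.31841694 / 0.46626444 = 0.6829

Update 2:
  P(E) = 0.9286 × 0.6829 + 0.2250 × 0.3171 = 0.63414094 + 0.07134750 = 0.70548844
  P(H|E) = 0.63414094 / 0.70548844 = 0.8989

Final posterior: 0.8989


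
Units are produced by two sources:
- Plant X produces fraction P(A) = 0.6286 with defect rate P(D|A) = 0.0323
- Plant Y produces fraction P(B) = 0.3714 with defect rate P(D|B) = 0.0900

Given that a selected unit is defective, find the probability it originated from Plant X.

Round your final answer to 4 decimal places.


Let A = from Plant X, D = defective

Given:
- P(A) = 0.6286, P(B) = 0.3714
- P(D|A) = 0.0323, P(D|B) = 0.0900

Step 1: Find P(D)
P(D) = P(D|A)P(A) + P(D|B)P(B)
     = 0.0323 × 0.6286 + 0.0900 × 0.3714
     = 0.02030378 + 0.03342600
     = 0.05372978

Step 2: Apply Bayes' theorem
P(A|D) = P(D|A)P(A) / P(D)
       = 0.02030378 / 0.05372978
       = 0.3779


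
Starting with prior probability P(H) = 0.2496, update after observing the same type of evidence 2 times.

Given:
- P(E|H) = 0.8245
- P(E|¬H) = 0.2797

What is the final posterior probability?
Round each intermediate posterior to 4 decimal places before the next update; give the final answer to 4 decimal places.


Sequential Bayesian updating:

Initial prior: P(H) = 0.2496

Update 1:
  P(E) = 0.8245 × 0.2496 + 0.2797 × 0.7504 = 0.20579520 + 0.20988688 = 0.41568208
  P(H|E) = 0.20579520 / 0.41568208 = 0.4951

Update 2:
  P(E) = 0.8245 × 0.4951 + 0.2797 × 0.5049 = 0.40820995 + 0.14122053 = 0.54943048
  P(H|E) = 0.40820995 / 0.54943048 = 0.7430

Final posterior: 0.7430


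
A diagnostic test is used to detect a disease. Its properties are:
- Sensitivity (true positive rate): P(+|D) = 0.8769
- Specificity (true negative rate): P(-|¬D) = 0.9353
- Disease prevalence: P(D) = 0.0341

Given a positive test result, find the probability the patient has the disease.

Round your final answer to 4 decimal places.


Let D = has disease, + = positive test

Given:
- P(D) = 0.0341 (prevalence)
- P(+|D) = 0.8769 (sensitivity)
- P(-|¬D) = 0.9353 (specificity)
- P(+|¬D) = 0.0647 (false positive rate = 1 - specificity)

Step 1: Find P(+)
P(+) = P(+|D)P(D) + P(+|¬D)P(¬D)
     = 0.8769 × 0.0341 + 0.0647 × 0.9659
     = 0.02990229 + 0.06249373
     = 0.09239602

Step 2: Apply Bayes' theorem for P(D|+)
P(D|+) = P(+|D)P(D) / P(+)
       = 0.02990229 / 0.09239602
       = 0.3236


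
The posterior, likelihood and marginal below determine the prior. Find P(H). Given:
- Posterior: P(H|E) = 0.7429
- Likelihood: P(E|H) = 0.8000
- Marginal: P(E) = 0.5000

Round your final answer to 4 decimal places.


From Bayes' theorem: P(H|E) = P(E|H) × P(H) / P(E)

Rearranging for P(H):
P(H) = P(H|E) × P(E) / P(E|H)
     = 0.7429 × 0.5000 / 0.8000
     = 0.37145000 / 0.8000
     = 0.4643


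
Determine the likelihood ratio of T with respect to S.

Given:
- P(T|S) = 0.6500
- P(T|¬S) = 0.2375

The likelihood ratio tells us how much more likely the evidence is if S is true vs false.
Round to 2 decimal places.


Likelihood Ratio (LR) = P(T|S) / P(T|¬S)

LR = 0.6500 / 0.2375
   = 2.74

The evidence is 2.74 times more likely if S is true than if S is false.
Because LR exceeds 1, T is evidence for S.


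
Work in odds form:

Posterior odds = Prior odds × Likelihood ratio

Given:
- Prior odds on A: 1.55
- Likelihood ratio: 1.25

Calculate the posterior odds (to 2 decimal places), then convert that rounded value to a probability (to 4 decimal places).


Step 1: Calculate posterior odds
Posterior odds = Prior odds × LR
               = 1.55 × 1.25
               = 1.94

Step 2: Convert to probability
P(A|E) = Posterior odds / (1 + Posterior odds)
       = 1.94 / (1 + 1.94)
       = 1.94 / 2.94
       = 0.6599

The evidence increased P(A) from 0.6078 to 0.6599.


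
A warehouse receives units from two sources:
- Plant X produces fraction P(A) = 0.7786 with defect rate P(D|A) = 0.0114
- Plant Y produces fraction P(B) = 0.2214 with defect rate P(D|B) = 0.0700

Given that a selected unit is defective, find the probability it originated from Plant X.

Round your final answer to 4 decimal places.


Let A = from Plant X, D = defective

Given:
- P(A) = 0.7786, P(B) = 0.2214
- P(D|A) = 0.0114, P(D|B) = 0.0700

Step 1: Find P(D)
P(D) = P(D|A)P(A) + P(D|B)P(B)
     = 0.0114 × 0.7786 + 0.0700 × 0.2214
     = 0.00887604 + 0.01549800
     = 0.02437404

Step 2: Apply Bayes' theorem
P(A|D) = P(D|A)P(A) / P(D)
       = 0.00887604 / 0.02437404
       = 0.3642


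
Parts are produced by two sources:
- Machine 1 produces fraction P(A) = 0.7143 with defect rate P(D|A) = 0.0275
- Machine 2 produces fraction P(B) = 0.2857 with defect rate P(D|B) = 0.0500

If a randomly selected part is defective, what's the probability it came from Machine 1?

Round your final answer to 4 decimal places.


Let A = from Machine 1, D = defective

Given:
- P(A) = 0.7143, P(B) = 0.2857
- P(D|A) = 0.0275, P(D|B) = 0.0500

Step 1: Find P(D)
P(D) = P(D|A)P(A) + P(D|B)P(B)
     = 0.0275 × 0.7143 + 0.0500 × 0.2857
     = 0.01964325 + 0.01428500
     = 0.03392825

Step 2: Apply Bayes' theorem
P(A|D) = P(D|A)P(A) / P(D)
       = 0.01964325 / 0.03392825
       = 0.5790


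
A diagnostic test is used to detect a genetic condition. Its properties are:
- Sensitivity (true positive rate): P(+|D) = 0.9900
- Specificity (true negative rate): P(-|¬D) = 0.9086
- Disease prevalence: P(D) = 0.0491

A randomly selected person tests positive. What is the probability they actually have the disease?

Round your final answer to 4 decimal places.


Let D = has disease, + = positive test

Given:
- P(D) = 0.0491 (prevalence)
- P(+|D) = 0.9900 (sensitivity)
- P(-|¬D) = 0.9086 (specificity)
- P(+|¬D) = 0.0914 (false positive rate = 1 - specificity)

Step 1: Find P(+)
P(+) = P(+|D)P(D) + P(+|¬D)P(¬D)
     = 0.9900 × 0.0491 + 0.0914 × 0.9509
     = 0.04860900 + 0.08691226
     = 0.13552126

Step 2: Apply Bayes' theorem for P(D|+)
P(D|+) = P(+|D)P(D) / P(+)
       = 0.04860900 / 0.13552126
       = 0.3587


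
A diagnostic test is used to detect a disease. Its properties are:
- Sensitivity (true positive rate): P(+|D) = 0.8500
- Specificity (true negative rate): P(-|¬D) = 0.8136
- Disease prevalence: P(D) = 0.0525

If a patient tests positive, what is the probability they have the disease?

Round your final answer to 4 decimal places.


Let D = has disease, + = positive test

Given:
- P(D) = 0.0525 (prevalence)
- P(+|D) = 0.8500 (sensitivity)
- P(-|¬D) = 0.8136 (specificity)
- P(+|¬D) = 0.1864 (false positive rate = 1 - specificity)

Step 1: Find P(+)
P(+) = P(+|D)P(D) + P(+|¬D)P(¬D)
     = 0.8500 × 0.0525 + 0.1864 × 0.9475
     = 0.04462500 + 0.17661400
     = 0.22123900

Step 2: Apply Bayes' theorem for P(D|+)
P(D|+) = P(+|D)P(D) / P(+)
       = 0.04462500 / 0.22123900
       = 0.2017


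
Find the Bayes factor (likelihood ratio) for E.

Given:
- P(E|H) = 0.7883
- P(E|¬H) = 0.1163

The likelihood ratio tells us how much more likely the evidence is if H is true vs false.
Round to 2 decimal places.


Likelihood Ratio (LR) = P(E|H) / P(E|¬H)

LR = 0.7883 / 0.1163
   = 6.78

The evidence is 6.78 times more likely if H is true than if H is false.
Since LR > 1, the evidence supports H over ¬H.


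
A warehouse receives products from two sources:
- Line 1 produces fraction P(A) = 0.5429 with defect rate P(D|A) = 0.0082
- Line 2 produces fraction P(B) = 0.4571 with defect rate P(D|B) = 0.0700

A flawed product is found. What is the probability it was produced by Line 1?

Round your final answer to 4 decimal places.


Let A = from Line 1, D = flawed

Given:
- P(A) = 0.5429, P(B) = 0.4571
- P(D|A) = 0.0082, P(D|B) = 0.0700

Step 1: Find P(D)
P(D) = P(D|A)P(A) + P(D|B)P(B)
     = 0.0082 × 0.5429 + 0.0700 × 0.4571
     = 0.00445178 + 0.03199700
     = 0.03644878

Step 2: Apply Bayes' theorem
P(A|D) = P(D|A)P(A) / P(D)
       = 0.00445178 / 0.03644878
       = 0.1221


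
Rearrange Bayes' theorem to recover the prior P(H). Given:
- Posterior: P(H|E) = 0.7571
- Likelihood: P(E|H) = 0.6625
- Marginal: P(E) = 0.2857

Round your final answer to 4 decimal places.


From Bayes' theorem: P(H|E) = P(E|H) × P(H) / P(E)

Rearranging for P(H):
P(H) = P(H|E) × P(E) / P(E|H)
     = 0.7571 × 0.2857 / 0.6625
     = 0.21630347 / 0.6625
     = 0.3265


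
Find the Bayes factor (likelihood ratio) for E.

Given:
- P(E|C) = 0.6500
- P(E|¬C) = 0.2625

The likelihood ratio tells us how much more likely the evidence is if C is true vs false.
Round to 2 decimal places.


Likelihood Ratio (LR) = P(E|C) / P(E|¬C)

LR = 0.6500 / 0.2625
   = 2.48

The evidence is 2.48 times more likely if C is true than if C is false.
LR > 1, so observing E raises the odds in favor of C.


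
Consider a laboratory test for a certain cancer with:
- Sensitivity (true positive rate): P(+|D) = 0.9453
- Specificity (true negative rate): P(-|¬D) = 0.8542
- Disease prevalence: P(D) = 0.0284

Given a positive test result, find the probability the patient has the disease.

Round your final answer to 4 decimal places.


Let D = has disease, + = positive test

Given:
- P(D) = 0.0284 (prevalence)
- P(+|D) = 0.9453 (sensitivity)
- P(-|¬D) = 0.8542 (specificity)
- P(+|¬D) = 0.1458 (false positive rate = 1 - specificity)

Step 1: Find P(+)
P(+) = P(+|D)P(D) + P(+|¬D)P(¬D)
     = 0.9453 × 0.0284 + 0.1458 × 0.9716
     = 0.02684652 + 0.14165928
     = 0.16850580

Step 2: Apply Bayes' theorem for P(D|+)
P(D|+) = P(+|D)P(D) / P(+)
       = 0.02684652 / 0.16850580
       = 0.1593


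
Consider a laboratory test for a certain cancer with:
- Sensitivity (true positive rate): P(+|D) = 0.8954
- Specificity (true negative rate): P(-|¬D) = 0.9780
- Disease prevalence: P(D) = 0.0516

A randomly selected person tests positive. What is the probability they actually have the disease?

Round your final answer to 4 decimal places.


Let D = has disease, + = positive test

Given:
- P(D) = 0.0516 (prevalence)
- P(+|D) = 0.8954 (sensitivity)
- P(-|¬D) = 0.9780 (specificity)
- P(+|¬D) = 0.0220 (false positive rate = 1 - specificity)

Step 1: Find P(+)
P(+) = P(+|D)P(D) + P(+|¬D)P(¬D)
     = 0.8954 × 0.0516 + 0.0220 × 0.9484
     = 0.04620264 + 0.02086480
     = 0.06706744

Step 2: Apply Bayes' theorem for P(D|+)
P(D|+) = P(+|D)P(D) / P(+)
       = 0.04620264 / 0.06706744
       = 0.6889


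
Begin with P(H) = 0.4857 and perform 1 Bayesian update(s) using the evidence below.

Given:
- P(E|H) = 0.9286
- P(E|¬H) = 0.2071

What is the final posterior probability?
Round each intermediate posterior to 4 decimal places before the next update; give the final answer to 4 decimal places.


Sequential Bayesian updating:

Initial prior: P(H) = 0.4857

Update 1:
  P(E) = 0.9286 × 0.4857 + 0.2071 × 0.5143 = 0.45102102 + 0.10651153 = 0.55753255
  P(H|E) = 0.45102102 / 0.55753255 = 0.8090

Final posterior: 0.8090


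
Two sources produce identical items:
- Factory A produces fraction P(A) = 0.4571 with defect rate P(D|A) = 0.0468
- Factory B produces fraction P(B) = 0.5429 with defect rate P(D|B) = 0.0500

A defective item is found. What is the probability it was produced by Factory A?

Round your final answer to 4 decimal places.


Let A = from Factory A, D = defective

Given:
- P(A) = 0.4571, P(B) = 0.5429
- P(D|A) = 0.0468, P(D|B) = 0.0500

Step 1: Find P(D)
P(D) = P(D|A)P(A) + P(D|B)P(B)
     = 0.0468 × 0.4571 + 0.0500 × 0.5429
     = 0.02139228 + 0.02714500
     = 0.04853728

Step 2: Apply Bayes' theorem
P(A|D) = P(D|A)P(A) / P(D)
       = 0.02139228 / 0.04853728
       = 0.4407


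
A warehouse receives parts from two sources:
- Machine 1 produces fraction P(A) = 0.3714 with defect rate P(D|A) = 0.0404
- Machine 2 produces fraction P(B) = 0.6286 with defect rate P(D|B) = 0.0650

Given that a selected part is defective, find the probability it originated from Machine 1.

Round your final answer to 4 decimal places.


Let A = from Machine 1, D = defective

Given:
- P(A) = 0.3714, P(B) = 0.6286
- P(D|A) = 0.0404, P(D|B) = 0.0650

Step 1: Find P(D)
P(D) = P(D|A)P(A) + P(D|B)P(B)
     = 0.0404 × 0.3714 + 0.0650 × 0.6286
     = 0.01500456 + 0.04085900
     = 0.05586356

Step 2: Apply Bayes' theorem
P(A|D) = P(D|A)P(A) / P(D)
       = 0.01500456 / 0.05586356
       = 0.2686


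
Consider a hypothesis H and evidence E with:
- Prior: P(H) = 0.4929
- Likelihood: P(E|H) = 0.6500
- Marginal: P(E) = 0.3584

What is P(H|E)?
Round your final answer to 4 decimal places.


Using Bayes' theorem:

P(H|E) = P(E|H) × P(H) / P(E)
       = 0.6500 × 0.4929 / 0.3584
       = 0.32038500 / 0.3584
       = 0.8939

The evidence strengthens our belief in H.
Prior: 0.4929 → Posterior: 0.8939


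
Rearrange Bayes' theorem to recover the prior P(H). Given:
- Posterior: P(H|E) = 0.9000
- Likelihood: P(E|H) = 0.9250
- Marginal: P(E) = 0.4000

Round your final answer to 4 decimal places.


From Bayes' theorem: P(H|E) = P(E|H) × P(H) / P(E)

Rearranging for P(H):
P(H) = P(H|E) × P(E) / P(E|H)
     = 0.9000 × 0.4000 / 0.9250
     = 0.36000000 / 0.9250
     = 0.3892


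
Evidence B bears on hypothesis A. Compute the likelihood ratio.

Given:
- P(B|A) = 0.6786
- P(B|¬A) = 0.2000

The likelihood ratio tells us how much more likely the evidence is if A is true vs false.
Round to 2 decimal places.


Likelihood Ratio (LR) = P(B|A) / P(B|¬A)

LR = 0.6786 / 0.2000
   = 3.39

The evidence is 3.39 times more likely if A is true than if A is false.
LR > 1, so observing B raises the odds in favor of A.


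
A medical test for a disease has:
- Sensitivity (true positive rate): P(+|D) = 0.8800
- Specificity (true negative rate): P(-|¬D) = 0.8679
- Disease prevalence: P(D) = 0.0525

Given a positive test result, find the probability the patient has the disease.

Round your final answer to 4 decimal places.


Let D = has disease, + = positive test

Given:
- P(D) = 0.0525 (prevalence)
- P(+|D) = 0.8800 (sensitivity)
- P(-|¬D) = 0.8679 (specificity)
- P(+|¬D) = 0.1321 (false positive rate = 1 - specificity)

Step 1: Find P(+)
P(+) = P(+|D)P(D) + P(+|¬D)P(¬D)
     = 0.8800 × 0.0525 + 0.1321 × 0.9475
     = 0.04620000 + 0.12516475
     = 0.17136475

Step 2: Apply Bayes' theorem for P(D|+)
P(D|+) = P(+|D)P(D) / P(+)
       = 0.04620000 / 0.17136475
       = 0.2696


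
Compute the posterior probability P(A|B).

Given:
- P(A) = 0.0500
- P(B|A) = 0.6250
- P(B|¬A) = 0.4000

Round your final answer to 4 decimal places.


Bayes' theorem: P(A|B) = P(B|A) × P(A) / P(B)

Step 1: Calculate P(B) using law of total probability
P(B) = P(B|A)P(A) + P(B|¬A)P(¬A)
     = 0.6250 × 0.0500 + 0.4000 × 0.9500
     = 0.03125000 + 0.38000000
     = 0.41125000

Step 2: Apply Bayes' theorem
P(A|B) = P(B|A) × P(A) / P(B)
       = 0.03125000 / 0.41125000
       = 0.0760


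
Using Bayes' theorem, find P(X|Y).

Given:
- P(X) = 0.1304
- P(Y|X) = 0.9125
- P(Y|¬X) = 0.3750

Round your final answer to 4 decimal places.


Bayes' theorem: P(X|Y) = P(Y|X) × P(X) / P(Y)

Step 1: Calculate P(Y) using law of total probability
P(Y) = P(Y|X)P(X) + P(Y|¬X)P(¬X)
     = 0.9125 × 0.1304 + 0.3750 × 0.8696
     = 0.11899000 + 0.32610000
     = 0.44509000

Step 2: Apply Bayes' theorem
P(X|Y) = P(Y|X) × P(X) / P(Y)
       = 0.11899000 / 0.44509000
       = 0.2673


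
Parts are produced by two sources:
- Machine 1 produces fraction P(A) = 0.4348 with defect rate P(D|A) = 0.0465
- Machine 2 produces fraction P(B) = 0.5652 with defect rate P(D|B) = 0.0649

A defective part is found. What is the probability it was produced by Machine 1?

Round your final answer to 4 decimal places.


Let A = from Machine 1, D = defective

Given:
- P(A) = 0.4348, P(B) = 0.5652
- P(D|A) = 0.0465, P(D|B) = 0.0649

Step 1: Find P(D)
P(D) = P(D|A)P(A) + P(D|B)P(B)
     = 0.0465 × 0.4348 + 0.0649 × 0.5652
     = 0.02021820 + 0.03668148
     = 0.05689968

Step 2: Apply Bayes' theorem
P(A|D) = P(D|A)P(A) / P(D)
       = 0.02021820 / 0.05689968
       = 0.3553


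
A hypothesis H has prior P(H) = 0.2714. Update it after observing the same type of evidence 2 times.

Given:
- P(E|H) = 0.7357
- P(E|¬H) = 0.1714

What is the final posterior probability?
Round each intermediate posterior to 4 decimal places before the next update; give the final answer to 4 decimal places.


Sequential Bayesian updating:

Initial prior: P(H) = 0.2714

Update 1:
  P(E) = 0.7357 × 0.2714 + 0.1714 × 0.7286 = 0.19966898 + 0.12488204 = 0.32455102
  P(H|E) = 0.19966898 / 0.32455102 = 0.6152

Update 2:
  P(E) = 0.7357 × 0.6152 + 0.1714 × 0.3848 = 0.45260264 + 0.06595472 = 0.51855736
  P(H|E) = 0.45260264 / 0.51855736 = 0.8728

Final posterior: 0.8728


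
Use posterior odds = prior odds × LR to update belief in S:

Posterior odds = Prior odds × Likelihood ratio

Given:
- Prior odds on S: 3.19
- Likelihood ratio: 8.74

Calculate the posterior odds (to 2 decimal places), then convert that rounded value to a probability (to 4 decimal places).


Step 1: Calculate posterior odds
Posterior odds = Prior odds × LR
               = 3.19 × 8.74
               = 27.88

Step 2: Convert to probability
P(S|E) = Posterior odds / (1 + Posterior odds)
       = 27.88 / (1 + 27.88)
       = 27.88 / 28.88
       = 0.9654

The evidence increased P(S) from 0.7613 to 0.9654.


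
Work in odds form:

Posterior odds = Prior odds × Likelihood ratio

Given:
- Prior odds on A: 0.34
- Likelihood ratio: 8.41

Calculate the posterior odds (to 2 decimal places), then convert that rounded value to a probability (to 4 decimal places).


Step 1: Calculate posterior odds
Posterior odds = Prior odds × LR
               = 0.34 × 8.41
               = 2.86

Step 2: Convert to probability
P(A|E) = Posterior odds / (1 + Posterior odds)
       = 2.86 / (1 + 2.86)
       = 2.86 / 3.86
       = 0.7409

The evidence increased P(A) from 0.2537 to 0.7409.


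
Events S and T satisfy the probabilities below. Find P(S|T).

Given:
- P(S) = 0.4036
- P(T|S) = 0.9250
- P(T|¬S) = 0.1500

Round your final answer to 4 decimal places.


Bayes' theorem: P(S|T) = P(T|S) × P(S) / P(T)

Step 1: Calculate P(T) using law of total probability
P(T) = P(T|S)P(S) + P(T|¬S)P(¬S)
     = 0.9250 × 0.4036 + 0.1500 × 0.5964
     = 0.37333000 + 0.08946000
     = 0.46279000

Step 2: Apply Bayes' theorem
P(S|T) = P(T|S) × P(S) / P(T)
       = 0.37333000 / 0.46279000
       = 0.8067


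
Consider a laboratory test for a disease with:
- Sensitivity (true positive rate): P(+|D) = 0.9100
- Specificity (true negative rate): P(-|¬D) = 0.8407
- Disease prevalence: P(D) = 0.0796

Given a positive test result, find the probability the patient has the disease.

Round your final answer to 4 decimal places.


Let D = has disease, + = positive test

Given:
- P(D) = 0.0796 (prevalence)
- P(+|D) = 0.9100 (sensitivity)
- P(-|¬D) = 0.8407 (specificity)
- P(+|¬D) = 0.1593 (false positive rate = 1 - specificity)

Step 1: Find P(+)
P(+) = P(+|D)P(D) + P(+|¬D)P(¬D)
     = 0.9100 × 0.0796 + 0.1593 × 0.9204
     = 0.07243600 + 0.14661972
     = 0.21905572

Step 2: Apply Bayes' theorem for P(D|+)
P(D|+) = P(+|D)P(D) / P(+)
       = 0.07243600 / 0.21905572
       = 0.3307


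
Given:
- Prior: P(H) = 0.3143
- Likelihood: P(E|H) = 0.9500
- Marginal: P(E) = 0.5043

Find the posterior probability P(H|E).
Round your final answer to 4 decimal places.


Using Bayes' theorem:

P(H|E) = P(E|H) × P(H) / P(E)
       = 0.9500 × 0.3143 / 0.5043
       = 0.29858500 / 0.5043
       = 0.5921

The evidence strengthens our belief in H.
Prior: 0.3143 → Posterior: 0.5921


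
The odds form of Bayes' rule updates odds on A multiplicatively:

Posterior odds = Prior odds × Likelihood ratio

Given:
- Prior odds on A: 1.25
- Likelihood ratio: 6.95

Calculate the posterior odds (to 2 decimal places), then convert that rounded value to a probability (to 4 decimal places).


Step 1: Calculate posterior odds
Posterior odds = Prior odds × LR
               = 1.25 × 6.95
               = 8.69

Step 2: Convert to probability
P(A|E) = Posterior odds / (1 + Posterior odds)
       = 8.69 / (1 + 8.69)
       = 8.69 / 9.69
       = 0.8968

The evidence increased P(A) from 0.5556 to 0.8968.


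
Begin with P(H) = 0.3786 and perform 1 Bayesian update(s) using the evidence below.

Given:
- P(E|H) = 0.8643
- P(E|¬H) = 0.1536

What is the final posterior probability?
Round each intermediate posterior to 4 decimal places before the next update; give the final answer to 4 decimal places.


Sequential Bayesian updating:

Initial prior: P(H) = 0.3786

Update 1:
  P(E) = 0.8643 × 0.3786 + 0.1536 × 0.6214 = 0.32722398 + 0.09544704 = 0.42267102
  P(H|E) = 0.32722398 / 0.42267102 = 0.7742

Final posterior: 0.7742


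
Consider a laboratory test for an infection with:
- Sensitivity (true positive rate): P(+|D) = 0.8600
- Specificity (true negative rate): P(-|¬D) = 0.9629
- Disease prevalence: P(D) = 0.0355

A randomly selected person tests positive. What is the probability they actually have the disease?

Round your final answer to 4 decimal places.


Let D = has disease, + = positive test

Given:
- P(D) = 0.0355 (prevalence)
- P(+|D) = 0.8600 (sensitivity)
- P(-|¬D) = 0.9629 (specificity)
- P(+|¬D) = 0.0371 (false positive rate = 1 - specificity)

Step 1: Find P(+)
P(+) = P(+|D)P(D) + P(+|¬D)P(¬D)
     = 0.8600 × 0.0355 + 0.0371 × 0.9645
     = 0.03053000 + 0.03578295
     = 0.06631295

Step 2: Apply Bayes' theorem for P(D|+)
P(D|+) = P(+|D)P(D) / P(+)
       = 0.03053000 / 0.06631295
       = 0.4604


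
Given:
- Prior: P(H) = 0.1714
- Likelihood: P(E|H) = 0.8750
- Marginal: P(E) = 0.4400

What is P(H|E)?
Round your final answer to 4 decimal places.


Using Bayes' theorem:

P(H|E) = P(E|H) × P(H) / P(E)
       = 0.8750 × 0.1714 / 0.4400
       = 0.14997500 / 0.4400
       = 0.3409

The evidence strengthens our belief in H.
Prior: 0.1714 → Posterior: 0.3409


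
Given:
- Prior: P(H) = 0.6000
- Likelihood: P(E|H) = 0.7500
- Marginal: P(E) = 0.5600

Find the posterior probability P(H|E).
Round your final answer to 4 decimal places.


Using Bayes' theorem:

P(H|E) = P(E|H) × P(H) / P(E)
       = 0.7500 × 0.6000 / 0.5600
       = 0.45000000 / 0.5600
       = 0.8036

The evidence strengthens our belief in H.
Prior: 0.6000 → Posterior: 0.8036


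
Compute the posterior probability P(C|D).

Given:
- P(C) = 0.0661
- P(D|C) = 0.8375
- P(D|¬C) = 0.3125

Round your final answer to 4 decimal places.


Bayes' theorem: P(C|D) = P(D|C) × P(C) / P(D)

Step 1: Calculate P(D) using law of total probability
P(D) = P(D|C)P(C) + P(D|¬C)P(¬C)
     = 0.8375 × 0.0661 + 0.3125 × 0.9339
     = 0.05535875 + 0.29184375
     = 0.34720250

Step 2: Apply Bayes' theorem
P(C|D) = P(D|C) × P(C) / P(D)
       = 0.05535875 / 0.34720250
       = 0.1594


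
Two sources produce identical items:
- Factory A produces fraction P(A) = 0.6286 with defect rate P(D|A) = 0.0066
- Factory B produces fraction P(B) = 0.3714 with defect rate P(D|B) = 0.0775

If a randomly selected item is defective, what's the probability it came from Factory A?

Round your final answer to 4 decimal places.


Let A = from Factory A, D = defective

Given:
- P(A) = 0.6286, P(B) = 0.3714
- P(D|A) = 0.0066, P(D|B) = 0.0775

Step 1: Find P(D)
P(D) = P(D|A)P(A) + P(D|B)P(B)
     = 0.0066 × 0.6286 + 0.0775 × 0.3714
     = 0.00414876 + 0.02878350
     = 0.03293226

Step 2: Apply Bayes' theorem
P(A|D) = P(D|A)P(A) / P(D)
       = 0.00414876 / 0.03293226
       = 0.1260


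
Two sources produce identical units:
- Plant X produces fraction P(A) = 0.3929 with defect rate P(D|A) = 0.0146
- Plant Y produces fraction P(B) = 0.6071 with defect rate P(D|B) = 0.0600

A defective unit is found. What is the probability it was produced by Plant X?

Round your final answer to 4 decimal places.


Let A = from Plant X, D = defective

Given:
- P(A) = 0.3929, P(B) = 0.6071
- P(D|A) = 0.0146, P(D|B) = 0.0600

Step 1: Find P(D)
P(D) = P(D|A)P(A) + P(D|B)P(B)
     = 0.0146 × 0.3929 + 0.0600 × 0.6071
     = 0.00573634 + 0.03642600
     = 0.04216234

Step 2: Apply Bayes' theorem
P(A|D) = P(D|A)P(A) / P(D)
       = 0.00573634 / 0.04216234
       = 0.1361


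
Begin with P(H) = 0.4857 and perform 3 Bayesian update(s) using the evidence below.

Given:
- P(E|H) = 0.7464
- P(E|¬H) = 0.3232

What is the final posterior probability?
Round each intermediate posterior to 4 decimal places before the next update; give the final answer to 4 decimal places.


Sequential Bayesian updating:

Initial prior: P(H) = 0.4857

Update 1:
  P(E) = 0.7464 × 0.4857 + 0.3232 × 0.5143 = 0.36252648 + 0.16622176 = 0.52874824
  P(H|E) = 0.36252648 / 0.52874824 = 0.6856

Update 2:
  P(E) = 0.7464 × 0.6856 + 0.3232 × 0.3144 = 0.51173184 + 0.10161408 = 0.61334592
  P(H|E) = 0.51173184 / 0.61334592 = 0.8343

Update 3:
  P(E) = 0.7464 × 0.8343 + 0.3232 × 0.1657 = 0.62272152 + 0.05355424 = 0.67627576
  P(H|E) = 0.62272152 / 0.67627576 = 0.9208

Final posterior: 0.9208


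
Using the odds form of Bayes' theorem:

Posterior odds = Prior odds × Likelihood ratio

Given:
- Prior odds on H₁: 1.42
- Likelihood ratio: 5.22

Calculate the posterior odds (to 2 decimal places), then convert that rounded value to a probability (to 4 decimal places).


Step 1: Calculate posterior odds
Posterior odds = Prior odds × LR
               = 1.42 × 5.22
               = 7.41

Step 2: Convert to probability
P(H₁|E) = Posterior odds / (1 + Posterior odds)
       = 7.41 / (1 + 7.41)
       = 7.41 / 8.41
       = 0.8811

The evidence increased P(H₁) from 0.5868 to 0.8811.


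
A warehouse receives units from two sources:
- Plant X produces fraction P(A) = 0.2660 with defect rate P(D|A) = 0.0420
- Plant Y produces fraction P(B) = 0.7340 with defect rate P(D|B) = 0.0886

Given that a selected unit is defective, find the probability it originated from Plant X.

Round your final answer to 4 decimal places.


Let A = from Plant X, D = defective

Given:
- P(A) = 0.2660, P(B) = 0.7340
- P(D|A) = 0.0420, P(D|B) = 0.0886

Step 1: Find P(D)
P(D) = P(D|A)P(A) + P(D|B)P(B)
     = 0.0420 × 0.2660 + 0.0886 × 0.7340
     = 0.01117200 + 0.06503240
     = 0.07620440

Step 2: Apply Bayes' theorem
P(A|D) = P(D|A)P(A) / P(D)
       = 0.01117200 / 0.07620440
       = 0.1466


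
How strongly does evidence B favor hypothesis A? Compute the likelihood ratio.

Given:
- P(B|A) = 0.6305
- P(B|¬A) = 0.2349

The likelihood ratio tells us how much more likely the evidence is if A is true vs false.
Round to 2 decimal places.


Likelihood Ratio (LR) = P(B|A) / P(B|¬A)

LR = 0.6305 / 0.2349
   = 2.68

The evidence is 2.68 times more likely if A is true than if A is false.
LR > 1, so observing B raises the odds in favor of A.


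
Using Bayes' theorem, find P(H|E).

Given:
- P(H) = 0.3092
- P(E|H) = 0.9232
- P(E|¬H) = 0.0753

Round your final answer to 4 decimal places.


Bayes' theorem: P(H|E) = P(E|H) × P(H) / P(E)

Step 1: Calculate P(E) using law of total probability
P(E) = P(E|H)P(H) + P(E|¬H)P(¬H)
     = 0.9232 × 0.3092 + 0.0753 × 0.6908
     = 0.28545344 + 0.05201724
     = 0.33747068

Step 2: Apply Bayes' theorem
P(H|E) = P(E|H) × P(H) / P(E)
       = 0.28545344 / 0.33747068
       = 0.8459


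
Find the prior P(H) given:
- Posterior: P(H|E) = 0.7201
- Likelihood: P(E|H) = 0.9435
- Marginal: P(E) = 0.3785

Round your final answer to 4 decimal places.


From Bayes' theorem: P(H|E) = P(E|H) × P(H) / P(E)

Rearranging for P(H):
P(H) = P(H|E) × P(E) / P(E|H)
     = 0.7201 × 0.3785 / 0.9435
     = 0.27255785 / 0.9435
     = 0.2889


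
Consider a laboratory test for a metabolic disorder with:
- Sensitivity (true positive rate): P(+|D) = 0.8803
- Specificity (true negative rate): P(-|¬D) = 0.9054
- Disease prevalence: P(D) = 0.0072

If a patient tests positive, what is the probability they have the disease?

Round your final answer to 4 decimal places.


Let D = has disease, + = positive test

Given:
- P(D) = 0.0072 (prevalence)
- P(+|D) = 0.8803 (sensitivity)
- P(-|¬D) = 0.9054 (specificity)
- P(+|¬D) = 0.0946 (false positive rate = 1 - specificity)

Step 1: Find P(+)
P(+) = P(+|D)P(D) + P(+|¬D)P(¬D)
     = 0.8803 × 0.0072 + 0.0946 × 0.9928
     = 0.00633816 + 0.09391888
     = 0.10025704

Step 2: Apply Bayes' theorem for P(D|+)
P(D|+) = P(+|D)P(D) / P(+)
       = 0.00633816 / 0.10025704
       = 0.0632


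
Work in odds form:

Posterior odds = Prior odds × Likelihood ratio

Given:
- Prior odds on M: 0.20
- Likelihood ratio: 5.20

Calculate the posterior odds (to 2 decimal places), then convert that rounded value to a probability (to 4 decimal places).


Step 1: Calculate posterior odds
Posterior odds = Prior odds × LR
               = 0.20 × 5.20
               = 1.04

Step 2: Convert to probability
P(M|E) = Posterior odds / (1 + Posterior odds)
       = 1.04 / (1 + 1.04)
       = 1.04 / 2.04
       = 0.5098

The evidence increased P(M) from 0.1667 to 0.5098.


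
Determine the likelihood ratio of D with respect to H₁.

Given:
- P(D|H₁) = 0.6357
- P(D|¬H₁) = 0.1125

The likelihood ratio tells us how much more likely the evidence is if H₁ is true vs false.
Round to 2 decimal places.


Likelihood Ratio (LR) = P(D|H₁) / P(D|¬H₁)

LR = 0.6357 / 0.1125
   = 5.65

The evidence is 5.65 times more likely if H₁ is true than if H₁ is false.
Because LR exceeds 1, D is evidence for H₁.


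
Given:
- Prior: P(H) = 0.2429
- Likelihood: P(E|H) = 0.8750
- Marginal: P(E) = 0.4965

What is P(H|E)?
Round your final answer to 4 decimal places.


Using Bayes' theorem:

P(H|E) = P(E|H) × P(H) / P(E)
       = 0.8750 × 0.2429 / 0.4965
       = 0.21253750 / 0.4965
       = 0.4281

The evidence strengthens our belief in H.
Prior: 0.2429 → Posterior: 0.4281
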